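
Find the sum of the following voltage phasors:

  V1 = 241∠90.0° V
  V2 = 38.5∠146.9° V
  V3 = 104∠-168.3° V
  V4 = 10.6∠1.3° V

Step 1 — Convert each phasor to rectangular form:
  V1 = 241·(cos(90.0°) + j·sin(90.0°)) = 0 + j241 V
  V2 = 38.5·(cos(146.9°) + j·sin(146.9°)) = -32.25 + j21.02 V
  V3 = 104·(cos(-168.3°) + j·sin(-168.3°)) = -101.8 - j21.09 V
  V4 = 10.6·(cos(1.3°) + j·sin(1.3°)) = 10.6 + j0.2405 V
Step 2 — Sum components: V_total = -123.5 + j241.2 V.
Step 3 — Convert to polar: |V_total| = 271 V, ∠V_total = 117.1°.

V_total = 271∠117.1° V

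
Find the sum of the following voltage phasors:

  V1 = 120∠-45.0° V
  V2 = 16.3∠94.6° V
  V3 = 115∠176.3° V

Step 1 — Convert each phasor to rectangular form:
  V1 = 120·(cos(-45.0°) + j·sin(-45.0°)) = 84.85 - j84.85 V
  V2 = 16.3·(cos(94.6°) + j·sin(94.6°)) = -1.307 + j16.25 V
  V3 = 115·(cos(176.3°) + j·sin(176.3°)) = -114.8 + j7.421 V
Step 2 — Sum components: V_total = -31.21 - j61.18 V.
Step 3 — Convert to polar: |V_total| = 68.69 V, ∠V_total = -117.0°.

V_total = 68.69∠-117.0° V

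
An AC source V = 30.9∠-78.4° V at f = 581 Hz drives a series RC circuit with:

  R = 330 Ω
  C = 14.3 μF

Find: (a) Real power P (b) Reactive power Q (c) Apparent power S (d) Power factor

Step 1 — Angular frequency: ω = 2π·f = 2π·581 = 3651 rad/s.
Step 2 — Component impedances:
  R: Z = R = 330 Ω
  C: Z = 1/(jωC) = -j/(ω·C) = 0 - j19.16 Ω
Step 3 — Series combination: Z_total = R + C = 330 - j19.16 Ω = 330.6∠-3.3° Ω.
Step 4 — Source phasor: V = 30.9∠-78.4° V = 6.213 - j30.27 V.
Step 5 — Current: I = V / Z = 0.02407 - j0.09033 A = 0.09348∠-75.1° A.
Step 6 — Complex power: S = V·I* = 2.884 - j0.1674 VA.
Step 7 — Real power: P = Re(S) = 2.884 W.
Step 8 — Reactive power: Q = Im(S) = -0.1674 VAR.
Step 9 — Apparent power: |S| = 2.889 VA.
Step 10 — Power factor: PF = P/|S| = 0.9983 (leading).

(a) P = 2.884 W  (b) Q = -0.1674 VAR  (c) S = 2.889 VA  (d) PF = 0.9983 (leading)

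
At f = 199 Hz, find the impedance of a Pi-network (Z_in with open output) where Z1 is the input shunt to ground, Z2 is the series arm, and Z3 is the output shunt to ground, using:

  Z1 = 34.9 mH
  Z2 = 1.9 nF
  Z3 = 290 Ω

Step 1 — Angular frequency: ω = 2π·f = 2π·199 = 1250 rad/s.
Step 2 — Component impedances:
  Z1: Z = jωL = j·1250·0.0349 = 0 + j43.64 Ω
  Z2: Z = 1/(jωC) = -j/(ω·C) = 0 - j4.209e+05 Ω
  Z3: Z = R = 290 Ω
Step 3 — With open output, the series arm Z2 and the output shunt Z3 appear in series to ground: Z2 + Z3 = 290 - j4.209e+05 Ω.
Step 4 — Parallel with input shunt Z1: Z_in = Z1 || (Z2 + Z3) = 3.117e-06 + j43.64 Ω = 43.64∠90.0° Ω.

Z = 3.117e-06 + j43.64 Ω = 43.64∠90.0° Ω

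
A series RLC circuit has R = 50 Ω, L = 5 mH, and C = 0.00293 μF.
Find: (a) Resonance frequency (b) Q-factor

Step 1 — Resonance condition Im(Z)=0 gives ω₀ = 1/√(LC).
Step 2 — ω₀ = 1/√(0.005·2.93e-09) = 2.613e+05 rad/s.
Step 3 — f₀ = ω₀/(2π) = 4.158e+04 Hz.
Step 4 — Series Q: Q = ω₀L/R = 2.613e+05·0.005/50 = 26.13.

(a) f₀ = 4.158e+04 Hz  (b) Q = 26.13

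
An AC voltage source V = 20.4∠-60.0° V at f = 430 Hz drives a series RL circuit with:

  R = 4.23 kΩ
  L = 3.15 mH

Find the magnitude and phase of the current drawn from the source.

Step 1 — Angular frequency: ω = 2π·f = 2π·430 = 2702 rad/s.
Step 2 — Component impedances:
  R: Z = R = 4230 Ω
  L: Z = jωL = j·2702·0.00315 = 0 + j8.511 Ω
Step 3 — Series combination: Z_total = R + L = 4230 + j8.511 Ω = 4230∠0.1° Ω.
Step 4 — Source phasor: V = 20.4∠-60.0° V = 10.2 - j17.67 V.
Step 5 — Ohm's law: I = V / Z_total = (10.2 - j17.67) / (4230 + j8.511) = 0.002403 - j0.004181 A.
Step 6 — Convert to polar: |I| = 0.004823 A, ∠I = -60.1°.

I = 0.004823∠-60.1° A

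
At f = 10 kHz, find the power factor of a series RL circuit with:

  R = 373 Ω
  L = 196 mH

Step 1 — Angular frequency: ω = 2π·f = 2π·1e+04 = 6.283e+04 rad/s.
Step 2 — Component impedances:
  R: Z = R = 373 Ω
  L: Z = jωL = j·6.283e+04·0.196 = 0 + j1.232e+04 Ω
Step 3 — Series combination: Z_total = R + L = 373 + j1.232e+04 Ω = 1.232e+04∠88.3° Ω.
Step 4 — Power factor: PF = cos(φ) = Re(Z)/|Z| = 373/12321 = 0.03027.
Step 5 — Type: Im(Z) = 1.232e+04 ⇒ lagging (phase φ = 88.3°).

PF = 0.03027 (lagging, φ = 88.3°)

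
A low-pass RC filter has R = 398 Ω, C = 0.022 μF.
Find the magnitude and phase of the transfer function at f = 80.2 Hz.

Step 1 — Angular frequency: ω = 2π·80.2 = 503.9 rad/s.
Step 2 — Transfer function: H(jω) = 1/(1 + jωRC).
Step 3 — Denominator: 1 + jωRC = 1 + j·503.9·398·2.2e-08 = 1 + j0.004412.
Step 4 — H = 1 - j0.004412.
Step 5 — Magnitude: |H| = 1 (-0.0 dB); phase: φ = -0.3°.

|H| = 1 (-0.0 dB), φ = -0.3°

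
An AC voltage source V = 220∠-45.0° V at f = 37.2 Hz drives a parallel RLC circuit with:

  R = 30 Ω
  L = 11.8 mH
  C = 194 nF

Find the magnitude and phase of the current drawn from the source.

Step 1 — Angular frequency: ω = 2π·f = 2π·37.2 = 233.7 rad/s.
Step 2 — Component impedances:
  R: Z = R = 30 Ω
  L: Z = jωL = j·233.7·0.0118 = 0 + j2.758 Ω
  C: Z = 1/(jωC) = -j/(ω·C) = 0 - j2.205e+04 Ω
Step 3 — Parallel combination: 1/Z_total = 1/R + 1/L + 1/C; Z_total = 0.2515 + j2.735 Ω = 2.747∠84.7° Ω.
Step 4 — Source phasor: V = 220∠-45.0° V = 155.6 - j155.6 V.
Step 5 — Ohm's law: I = V / Z_total = (155.6 - j155.6) / (0.2515 + j2.735) = -51.21 - j61.58 A.
Step 6 — Convert to polar: |I| = 80.09 A, ∠I = -129.7°.

I = 80.09∠-129.7° A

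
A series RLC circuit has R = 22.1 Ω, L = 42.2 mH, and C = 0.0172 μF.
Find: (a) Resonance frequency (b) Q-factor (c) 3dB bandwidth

Step 1 — Resonance condition Im(Z)=0 gives ω₀ = 1/√(LC).
Step 2 — ω₀ = 1/√(0.0422·1.72e-08) = 3.712e+04 rad/s.
Step 3 — f₀ = ω₀/(2π) = 5907 Hz.
Step 4 — Series Q: Q = ω₀L/R = 3.712e+04·0.0422/22.1 = 70.88.
Step 5 — 3dB bandwidth: Δω = ω₀/Q = 523.7 rad/s; BW = Δω/(2π) = 83.35 Hz.

(a) f₀ = 5907 Hz  (b) Q = 70.88  (c) BW = 83.35 Hz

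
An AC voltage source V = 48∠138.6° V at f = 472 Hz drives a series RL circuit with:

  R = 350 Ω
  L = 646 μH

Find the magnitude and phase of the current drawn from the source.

Step 1 — Angular frequency: ω = 2π·f = 2π·472 = 2966 rad/s.
Step 2 — Component impedances:
  R: Z = R = 350 Ω
  L: Z = jωL = j·2966·0.000646 = 0 + j1.916 Ω
Step 3 — Series combination: Z_total = R + L = 350 + j1.916 Ω = 350∠0.3° Ω.
Step 4 — Source phasor: V = 48∠138.6° V = -36.01 + j31.74 V.
Step 5 — Ohm's law: I = V / Z_total = (-36.01 + j31.74) / (350 + j1.916) = -0.1024 + j0.09125 A.
Step 6 — Convert to polar: |I| = 0.1371 A, ∠I = 138.3°.

I = 0.1371∠138.3° A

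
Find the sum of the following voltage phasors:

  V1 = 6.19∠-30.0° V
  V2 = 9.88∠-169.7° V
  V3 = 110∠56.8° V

Step 1 — Convert each phasor to rectangular form:
  V1 = 6.19·(cos(-30.0°) + j·sin(-30.0°)) = 5.361 - j3.095 V
  V2 = 9.88·(cos(-169.7°) + j·sin(-169.7°)) = -9.721 - j1.767 V
  V3 = 110·(cos(56.8°) + j·sin(56.8°)) = 60.23 + j92.04 V
Step 2 — Sum components: V_total = 55.87 + j87.18 V.
Step 3 — Convert to polar: |V_total| = 103.5 V, ∠V_total = 57.3°.

V_total = 103.5∠57.3° V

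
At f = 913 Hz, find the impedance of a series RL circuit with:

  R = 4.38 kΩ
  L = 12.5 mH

Step 1 — Angular frequency: ω = 2π·f = 2π·913 = 5737 rad/s.
Step 2 — Component impedances:
  R: Z = R = 4380 Ω
  L: Z = jωL = j·5737·0.0125 = 0 + j71.71 Ω
Step 3 — Series combination: Z_total = R + L = 4380 + j71.71 Ω = 4381∠0.9° Ω.

Z = 4380 + j71.71 Ω = 4381∠0.9° Ω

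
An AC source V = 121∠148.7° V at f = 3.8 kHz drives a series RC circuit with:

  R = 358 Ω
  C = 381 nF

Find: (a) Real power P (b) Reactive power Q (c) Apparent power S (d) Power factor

Step 1 — Angular frequency: ω = 2π·f = 2π·3800 = 2.388e+04 rad/s.
Step 2 — Component impedances:
  R: Z = R = 358 Ω
  C: Z = 1/(jωC) = -j/(ω·C) = 0 - j109.9 Ω
Step 3 — Series combination: Z_total = R + C = 358 - j109.9 Ω = 374.5∠-17.1° Ω.
Step 4 — Source phasor: V = 121∠148.7° V = -103.4 + j62.86 V.
Step 5 — Current: I = V / Z = -0.3132 + j0.07942 A = 0.3231∠165.8° A.
Step 6 — Complex power: S = V·I* = 37.37 - j11.48 VA.
Step 7 — Real power: P = Re(S) = 37.37 W.
Step 8 — Reactive power: Q = Im(S) = -11.48 VAR.
Step 9 — Apparent power: |S| = 39.1 VA.
Step 10 — Power factor: PF = P/|S| = 0.9559 (leading).

(a) P = 37.37 W  (b) Q = -11.48 VAR  (c) S = 39.1 VA  (d) PF = 0.9559 (leading)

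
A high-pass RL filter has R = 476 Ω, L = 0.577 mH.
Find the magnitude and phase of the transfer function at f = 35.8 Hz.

Step 1 — Angular frequency: ω = 2π·35.8 = 224.9 rad/s.
Step 2 — Transfer function: H(jω) = jωL/(R + jωL).
Step 3 — Numerator jωL = j·0.1298; denominator R + jωL = 476 + j0.1298.
Step 4 — H = 7.435e-08 + j0.0002727.
Step 5 — Magnitude: |H| = 0.0002727 (-71.3 dB); phase: φ = 90.0°.

|H| = 0.0002727 (-71.3 dB), φ = 90.0°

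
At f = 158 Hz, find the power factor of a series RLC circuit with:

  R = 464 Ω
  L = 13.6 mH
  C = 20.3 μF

Step 1 — Angular frequency: ω = 2π·f = 2π·158 = 992.7 rad/s.
Step 2 — Component impedances:
  R: Z = R = 464 Ω
  L: Z = jωL = j·992.7·0.0136 = 0 + j13.5 Ω
  C: Z = 1/(jωC) = -j/(ω·C) = 0 - j49.62 Ω
Step 3 — Series combination: Z_total = R + L + C = 464 - j36.12 Ω = 465.4∠-4.5° Ω.
Step 4 — Power factor: PF = cos(φ) = Re(Z)/|Z| = 464/465.4 = 0.997.
Step 5 — Type: Im(Z) = -36.12 ⇒ leading (phase φ = -4.5°).

PF = 0.997 (leading, φ = -4.5°)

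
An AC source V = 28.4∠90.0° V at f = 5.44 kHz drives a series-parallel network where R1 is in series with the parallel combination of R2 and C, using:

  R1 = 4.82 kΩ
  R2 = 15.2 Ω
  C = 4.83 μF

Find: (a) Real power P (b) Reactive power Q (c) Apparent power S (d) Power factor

Step 1 — Angular frequency: ω = 2π·f = 2π·5440 = 3.418e+04 rad/s.
Step 2 — Component impedances:
  R1: Z = R = 4820 Ω
  R2: Z = R = 15.2 Ω
  C: Z = 1/(jωC) = -j/(ω·C) = 0 - j6.057 Ω
Step 3 — Parallel branch: R2 || C = 1/(1/R2 + 1/C) = 2.083 - j5.227 Ω.
Step 4 — Series with R1: Z_total = R1 + (R2 || C) = 4822 - j5.227 Ω = 4822∠-0.1° Ω.
Step 5 — Source phasor: V = 28.4∠90.0° V = 0 + j28.4 V.
Step 6 — Current: I = V / Z = -6.384e-06 + j0.00589 A = 0.00589∠90.1° A.
Step 7 — Complex power: S = V·I* = 0.1673 - j0.0001813 VA.
Step 8 — Real power: P = Re(S) = 0.1673 W.
Step 9 — Reactive power: Q = Im(S) = -0.0001813 VAR.
Step 10 — Apparent power: |S| = 0.1673 VA.
Step 11 — Power factor: PF = P/|S| = 1 (leading).

(a) P = 0.1673 W  (b) Q = -0.0001813 VAR  (c) S = 0.1673 VA  (d) PF = 1 (leading)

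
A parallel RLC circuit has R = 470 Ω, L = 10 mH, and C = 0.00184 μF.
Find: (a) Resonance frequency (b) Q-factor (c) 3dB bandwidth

Step 1 — Resonance: ω₀ = 1/√(LC) = 1/√(0.01·1.84e-09) = 2.331e+05 rad/s.
Step 2 — f₀ = ω₀/(2π) = 3.71e+04 Hz.
Step 3 — Parallel Q: Q = R/(ω₀L) = 470/(2.331e+05·0.01) = 0.2016.
Step 4 — Bandwidth: Δω = ω₀/Q = 1.156e+06 rad/s; BW = Δω/(2π) = 1.84e+05 Hz.

(a) f₀ = 3.71e+04 Hz  (b) Q = 0.2016  (c) BW = 1.84e+05 Hz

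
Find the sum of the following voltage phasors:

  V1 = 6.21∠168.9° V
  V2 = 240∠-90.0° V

Step 1 — Convert each phasor to rectangular form:
  V1 = 6.21·(cos(168.9°) + j·sin(168.9°)) = -6.094 + j1.196 V
  V2 = 240·(cos(-90.0°) + j·sin(-90.0°)) = 0 - j240 V
Step 2 — Sum components: V_total = -6.094 - j238.8 V.
Step 3 — Convert to polar: |V_total| = 238.9 V, ∠V_total = -91.5°.

V_total = 238.9∠-91.5° V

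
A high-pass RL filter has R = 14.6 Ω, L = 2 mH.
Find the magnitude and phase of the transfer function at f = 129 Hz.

Step 1 — Angular frequency: ω = 2π·129 = 810.5 rad/s.
Step 2 — Transfer function: H(jω) = jωL/(R + jωL).
Step 3 — Numerator jωL = j·1.621; denominator R + jωL = 14.6 + j1.621.
Step 4 — H = 0.01218 + j0.1097.
Step 5 — Magnitude: |H| = 0.1104 (-19.1 dB); phase: φ = 83.7°.

|H| = 0.1104 (-19.1 dB), φ = 83.7°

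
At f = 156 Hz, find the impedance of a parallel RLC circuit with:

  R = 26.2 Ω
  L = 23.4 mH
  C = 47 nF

Step 1 — Angular frequency: ω = 2π·f = 2π·156 = 980.2 rad/s.
Step 2 — Component impedances:
  R: Z = R = 26.2 Ω
  L: Z = jωL = j·980.2·0.0234 = 0 + j22.94 Ω
  C: Z = 1/(jωC) = -j/(ω·C) = 0 - j2.171e+04 Ω
Step 3 — Parallel combination: 1/Z_total = 1/R + 1/L + 1/C; Z_total = 11.38 + j12.99 Ω = 17.27∠48.8° Ω.

Z = 11.38 + j12.99 Ω = 17.27∠48.8° Ω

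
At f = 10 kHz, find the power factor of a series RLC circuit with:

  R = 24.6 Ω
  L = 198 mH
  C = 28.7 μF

Step 1 — Angular frequency: ω = 2π·f = 2π·1e+04 = 6.283e+04 rad/s.
Step 2 — Component impedances:
  R: Z = R = 24.6 Ω
  L: Z = jωL = j·6.283e+04·0.198 = 0 + j1.244e+04 Ω
  C: Z = 1/(jωC) = -j/(ω·C) = 0 - j0.5545 Ω
Step 3 — Series combination: Z_total = R + L + C = 24.6 + j1.244e+04 Ω = 1.244e+04∠89.9° Ω.
Step 4 — Power factor: PF = cos(φ) = Re(Z)/|Z| = 24.6/1.244e+04 = 0.001977.
Step 5 — Type: Im(Z) = 1.244e+04 ⇒ lagging (phase φ = 89.9°).

PF = 0.001977 (lagging, φ = 89.9°)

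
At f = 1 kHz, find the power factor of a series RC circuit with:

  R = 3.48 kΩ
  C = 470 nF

Step 1 — Angular frequency: ω = 2π·f = 2π·1000 = 6283 rad/s.
Step 2 — Component impedances:
  R: Z = R = 3480 Ω
  C: Z = 1/(jωC) = -j/(ω·C) = 0 - j338.6 Ω
Step 3 — Series combination: Z_total = R + C = 3480 - j338.6 Ω = 3496∠-5.6° Ω.
Step 4 — Power factor: PF = cos(φ) = Re(Z)/|Z| = 3480/3496.4 = 0.9953.
Step 5 — Type: Im(Z) = -338.6 ⇒ leading (phase φ = -5.6°).

PF = 0.9953 (leading, φ = -5.6°)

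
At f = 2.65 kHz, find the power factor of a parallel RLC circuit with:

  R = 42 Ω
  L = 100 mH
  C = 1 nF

Step 1 — Angular frequency: ω = 2π·f = 2π·2650 = 1.665e+04 rad/s.
Step 2 — Component impedances:
  R: Z = R = 42 Ω
  L: Z = jωL = j·1.665e+04·0.1 = 0 + j1665 Ω
  C: Z = 1/(jωC) = -j/(ω·C) = 0 - j6.006e+04 Ω
Step 3 — Parallel combination: 1/Z_total = 1/R + 1/L + 1/C; Z_total = 41.97 + j1.029 Ω = 41.99∠1.4° Ω.
Step 4 — Power factor: PF = cos(φ) = Re(Z)/|Z| = 41.975/41.987 = 0.9997.
Step 5 — Type: Im(Z) = 1.029 ⇒ lagging (phase φ = 1.4°).

PF = 0.9997 (lagging, φ = 1.4°)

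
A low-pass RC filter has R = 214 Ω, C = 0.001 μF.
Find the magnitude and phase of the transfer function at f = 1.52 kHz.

Step 1 — Angular frequency: ω = 2π·1520 = 9550 rad/s.
Step 2 — Transfer function: H(jω) = 1/(1 + jωRC).
Step 3 — Denominator: 1 + jωRC = 1 + j·9550·214·1e-09 = 1 + j0.002044.
Step 4 — H = 1 - j0.002044.
Step 5 — Magnitude: |H| = 1 (-0.0 dB); phase: φ = -0.1°.

|H| = 1 (-0.0 dB), φ = -0.1°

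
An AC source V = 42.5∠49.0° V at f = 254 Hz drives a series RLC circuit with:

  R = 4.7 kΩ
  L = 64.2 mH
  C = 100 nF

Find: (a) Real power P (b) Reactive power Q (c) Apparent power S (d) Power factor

Step 1 — Angular frequency: ω = 2π·f = 2π·254 = 1596 rad/s.
Step 2 — Component impedances:
  R: Z = R = 4700 Ω
  L: Z = jωL = j·1596·0.0642 = 0 + j102.5 Ω
  C: Z = 1/(jωC) = -j/(ω·C) = 0 - j6266 Ω
Step 3 — Series combination: Z_total = R + L + C = 4700 - j6163 Ω = 7751∠-52.7° Ω.
Step 4 — Source phasor: V = 42.5∠49.0° V = 27.88 + j32.08 V.
Step 5 — Current: I = V / Z = -0.001109 + j0.00537 A = 0.005483∠101.7° A.
Step 6 — Complex power: S = V·I* = 0.1413 - j0.1853 VA.
Step 7 — Real power: P = Re(S) = 0.1413 W.
Step 8 — Reactive power: Q = Im(S) = -0.1853 VAR.
Step 9 — Apparent power: |S| = 0.233 VA.
Step 10 — Power factor: PF = P/|S| = 0.6064 (leading).

(a) P = 0.1413 W  (b) Q = -0.1853 VAR  (c) S = 0.233 VA  (d) PF = 0.6064 (leading)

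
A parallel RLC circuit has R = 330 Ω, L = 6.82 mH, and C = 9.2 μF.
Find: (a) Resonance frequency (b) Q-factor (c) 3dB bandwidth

Step 1 — Resonance: ω₀ = 1/√(LC) = 1/√(0.00682·9.2e-06) = 3992 rad/s.
Step 2 — f₀ = ω₀/(2π) = 635.4 Hz.
Step 3 — Parallel Q: Q = R/(ω₀L) = 330/(3992·0.00682) = 12.12.
Step 4 — Bandwidth: Δω = ω₀/Q = 329.4 rad/s; BW = Δω/(2π) = 52.42 Hz.

(a) f₀ = 635.4 Hz  (b) Q = 12.12  (c) BW = 52.42 Hz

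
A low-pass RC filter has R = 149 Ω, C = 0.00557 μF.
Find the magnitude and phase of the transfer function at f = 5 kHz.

Step 1 — Angular frequency: ω = 2π·5000 = 3.142e+04 rad/s.
Step 2 — Transfer function: H(jω) = 1/(1 + jωRC).
Step 3 — Denominator: 1 + jωRC = 1 + j·3.142e+04·149·5.57e-09 = 1 + j0.02607.
Step 4 — H = 0.9993 - j0.02606.
Step 5 — Magnitude: |H| = 0.9997 (-0.0 dB); phase: φ = -1.5°.

|H| = 0.9997 (-0.0 dB), φ = -1.5°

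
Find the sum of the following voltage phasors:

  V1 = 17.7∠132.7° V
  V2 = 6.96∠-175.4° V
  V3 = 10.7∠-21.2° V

Step 1 — Convert each phasor to rectangular form:
  V1 = 17.7·(cos(132.7°) + j·sin(132.7°)) = -12 + j13.01 V
  V2 = 6.96·(cos(-175.4°) + j·sin(-175.4°)) = -6.938 - j0.5582 V
  V3 = 10.7·(cos(-21.2°) + j·sin(-21.2°)) = 9.976 - j3.869 V
Step 2 — Sum components: V_total = -8.965 + j8.58 V.
Step 3 — Convert to polar: |V_total| = 12.41 V, ∠V_total = 136.3°.

V_total = 12.41∠136.3° V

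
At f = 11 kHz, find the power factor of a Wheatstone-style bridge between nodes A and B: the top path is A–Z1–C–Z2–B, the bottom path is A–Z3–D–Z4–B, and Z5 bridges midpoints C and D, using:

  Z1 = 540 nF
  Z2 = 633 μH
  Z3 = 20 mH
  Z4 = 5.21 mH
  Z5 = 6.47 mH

Step 1 — Angular frequency: ω = 2π·f = 2π·1.1e+04 = 6.912e+04 rad/s.
Step 2 — Component impedances:
  Z1: Z = 1/(jωC) = -j/(ω·C) = 0 - j26.79 Ω
  Z2: Z = jωL = j·6.912e+04·0.000633 = 0 + j43.75 Ω
  Z3: Z = jωL = j·6.912e+04·0.02 = 0 + j1382 Ω
  Z4: Z = jωL = j·6.912e+04·0.00521 = 0 + j360.1 Ω
  Z5: Z = jωL = j·6.912e+04·0.00647 = 0 + j447.2 Ω
Step 3 — Bridge requires nodal analysis (the Z5 bridge couples midpoints C and D, so the two paths cannot be reduced to a simple series/parallel combination). Setting node B to ground and injecting 1 A at node A, the 3-node admittance system at A, C, D solves to V_A = Z_AB = 0 + j14.7 Ω = 14.7∠90.0° Ω.
Step 4 — Power factor: PF = cos(φ) = Re(Z)/|Z| = 0/14.7 = 0.
Step 5 — Type: Im(Z) = 14.7 ⇒ lagging (phase φ = 90.0°).

PF = 0 (lagging, φ = 90.0°)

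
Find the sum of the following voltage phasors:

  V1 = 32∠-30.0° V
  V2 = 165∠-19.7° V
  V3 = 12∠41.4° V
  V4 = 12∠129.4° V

Step 1 — Convert each phasor to rectangular form:
  V1 = 32·(cos(-30.0°) + j·sin(-30.0°)) = 27.71 - j16 V
  V2 = 165·(cos(-19.7°) + j·sin(-19.7°)) = 155.3 - j55.62 V
  V3 = 12·(cos(41.4°) + j·sin(41.4°)) = 9.001 + j7.936 V
  V4 = 12·(cos(129.4°) + j·sin(129.4°)) = -7.617 + j9.273 V
Step 2 — Sum components: V_total = 184.4 - j54.41 V.
Step 3 — Convert to polar: |V_total| = 192.3 V, ∠V_total = -16.4°.

V_total = 192.3∠-16.4° V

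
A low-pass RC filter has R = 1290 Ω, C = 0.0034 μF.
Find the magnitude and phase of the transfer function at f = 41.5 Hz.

Step 1 — Angular frequency: ω = 2π·41.5 = 260.8 rad/s.
Step 2 — Transfer function: H(jω) = 1/(1 + jωRC).
Step 3 — Denominator: 1 + jωRC = 1 + j·260.8·1290·3.4e-09 = 1 + j0.001144.
Step 4 — H = 1 - j0.001144.
Step 5 — Magnitude: |H| = 1 (-0.0 dB); phase: φ = -0.1°.

|H| = 1 (-0.0 dB), φ = -0.1°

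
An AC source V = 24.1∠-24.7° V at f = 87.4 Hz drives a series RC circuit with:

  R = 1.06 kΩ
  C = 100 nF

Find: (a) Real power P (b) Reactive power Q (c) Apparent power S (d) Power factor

Step 1 — Angular frequency: ω = 2π·f = 2π·87.4 = 549.2 rad/s.
Step 2 — Component impedances:
  R: Z = R = 1060 Ω
  C: Z = 1/(jωC) = -j/(ω·C) = 0 - j1.821e+04 Ω
Step 3 — Series combination: Z_total = R + C = 1060 - j1.821e+04 Ω = 1.824e+04∠-86.7° Ω.
Step 4 — Source phasor: V = 24.1∠-24.7° V = 21.9 - j10.07 V.
Step 5 — Current: I = V / Z = 0.0006209 + j0.001166 A = 0.001321∠62.0° A.
Step 6 — Complex power: S = V·I* = 0.00185 - j0.03179 VA.
Step 7 — Real power: P = Re(S) = 0.00185 W.
Step 8 — Reactive power: Q = Im(S) = -0.03179 VAR.
Step 9 — Apparent power: |S| = 0.03184 VA.
Step 10 — Power factor: PF = P/|S| = 0.05811 (leading).

(a) P = 0.00185 W  (b) Q = -0.03179 VAR  (c) S = 0.03184 VA  (d) PF = 0.05811 (leading)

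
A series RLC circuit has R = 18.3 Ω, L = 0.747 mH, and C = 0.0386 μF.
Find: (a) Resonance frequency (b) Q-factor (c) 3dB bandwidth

Step 1 — Resonance condition Im(Z)=0 gives ω₀ = 1/√(LC).
Step 2 — ω₀ = 1/√(0.000747·3.86e-08) = 1.862e+05 rad/s.
Step 3 — f₀ = ω₀/(2π) = 2.964e+04 Hz.
Step 4 — Series Q: Q = ω₀L/R = 1.862e+05·0.000747/18.3 = 7.602.
Step 5 — 3dB bandwidth: Δω = ω₀/Q = 2.45e+04 rad/s; BW = Δω/(2π) = 3899 Hz.

(a) f₀ = 2.964e+04 Hz  (b) Q = 7.602  (c) BW = 3899 Hz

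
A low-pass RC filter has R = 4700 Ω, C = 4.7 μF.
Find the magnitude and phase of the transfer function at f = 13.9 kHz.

Step 1 — Angular frequency: ω = 2π·1.39e+04 = 8.734e+04 rad/s.
Step 2 — Transfer function: H(jω) = 1/(1 + jωRC).
Step 3 — Denominator: 1 + jωRC = 1 + j·8.734e+04·4700·4.7e-06 = 1 + j1929.
Step 4 — H = 2.687e-07 - j0.0005183.
Step 5 — Magnitude: |H| = 0.0005183 (-65.7 dB); phase: φ = -90.0°.

|H| = 0.0005183 (-65.7 dB), φ = -90.0°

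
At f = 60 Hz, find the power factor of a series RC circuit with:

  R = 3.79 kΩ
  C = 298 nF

Step 1 — Angular frequency: ω = 2π·f = 2π·60 = 377 rad/s.
Step 2 — Component impedances:
  R: Z = R = 3790 Ω
  C: Z = 1/(jωC) = -j/(ω·C) = 0 - j8901 Ω
Step 3 — Series combination: Z_total = R + C = 3790 - j8901 Ω = 9675∠-66.9° Ω.
Step 4 — Power factor: PF = cos(φ) = Re(Z)/|Z| = 3790/9675 = 0.3917.
Step 5 — Type: Im(Z) = -8901 ⇒ leading (phase φ = -66.9°).

PF = 0.3917 (leading, φ = -66.9°)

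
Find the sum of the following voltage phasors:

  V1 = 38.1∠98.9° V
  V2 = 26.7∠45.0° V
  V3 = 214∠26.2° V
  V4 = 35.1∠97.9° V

Step 1 — Convert each phasor to rectangular form:
  V1 = 38.1·(cos(98.9°) + j·sin(98.9°)) = -5.894 + j37.64 V
  V2 = 26.7·(cos(45.0°) + j·sin(45.0°)) = 18.88 + j18.88 V
  V3 = 214·(cos(26.2°) + j·sin(26.2°)) = 192 + j94.48 V
  V4 = 35.1·(cos(97.9°) + j·sin(97.9°)) = -4.824 + j34.77 V
Step 2 — Sum components: V_total = 200.2 + j185.8 V.
Step 3 — Convert to polar: |V_total| = 273.1 V, ∠V_total = 42.9°.

V_total = 273.1∠42.9° V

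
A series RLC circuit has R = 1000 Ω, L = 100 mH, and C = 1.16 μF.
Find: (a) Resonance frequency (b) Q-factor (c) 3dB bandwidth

Step 1 — Resonance: ω₀ = 1/√(LC) = 1/√(0.1·1.16e-06) = 2936 rad/s.
Step 2 — f₀ = ω₀/(2π) = 467.3 Hz.
Step 3 — Series Q: Q = ω₀L/R = 2936·0.1/1000 = 0.2936.
Step 4 — Bandwidth: Δω = ω₀/Q = 1e+04 rad/s; BW = Δω/(2π) = 1592 Hz.

(a) f₀ = 467.3 Hz  (b) Q = 0.2936  (c) BW = 1592 Hz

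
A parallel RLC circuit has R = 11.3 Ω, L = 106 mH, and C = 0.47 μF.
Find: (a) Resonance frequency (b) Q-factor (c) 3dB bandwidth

Step 1 — Resonance: ω₀ = 1/√(LC) = 1/√(0.106·4.7e-07) = 4480 rad/s.
Step 2 — f₀ = ω₀/(2π) = 713 Hz.
Step 3 — Parallel Q: Q = R/(ω₀L) = 11.3/(4480·0.106) = 0.02379.
Step 4 — Bandwidth: Δω = ω₀/Q = 1.883e+05 rad/s; BW = Δω/(2π) = 2.997e+04 Hz.

(a) f₀ = 713 Hz  (b) Q = 0.02379  (c) BW = 2.997e+04 Hz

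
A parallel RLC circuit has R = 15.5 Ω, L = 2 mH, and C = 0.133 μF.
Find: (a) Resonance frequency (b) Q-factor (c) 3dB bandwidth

Step 1 — Resonance: ω₀ = 1/√(LC) = 1/√(0.002·1.33e-07) = 6.131e+04 rad/s.
Step 2 — f₀ = ω₀/(2π) = 9758 Hz.
Step 3 — Parallel Q: Q = R/(ω₀L) = 15.5/(6.131e+04·0.002) = 0.1264.
Step 4 — Bandwidth: Δω = ω₀/Q = 4.851e+05 rad/s; BW = Δω/(2π) = 7.72e+04 Hz.

(a) f₀ = 9758 Hz  (b) Q = 0.1264  (c) BW = 7.72e+04 Hz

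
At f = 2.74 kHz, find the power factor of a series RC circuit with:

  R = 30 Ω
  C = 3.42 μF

Step 1 — Angular frequency: ω = 2π·f = 2π·2740 = 1.722e+04 rad/s.
Step 2 — Component impedances:
  R: Z = R = 30 Ω
  C: Z = 1/(jωC) = -j/(ω·C) = 0 - j16.98 Ω
Step 3 — Series combination: Z_total = R + C = 30 - j16.98 Ω = 34.47∠-29.5° Ω.
Step 4 — Power factor: PF = cos(φ) = Re(Z)/|Z| = 30/34.474 = 0.8702.
Step 5 — Type: Im(Z) = -16.98 ⇒ leading (phase φ = -29.5°).

PF = 0.8702 (leading, φ = -29.5°)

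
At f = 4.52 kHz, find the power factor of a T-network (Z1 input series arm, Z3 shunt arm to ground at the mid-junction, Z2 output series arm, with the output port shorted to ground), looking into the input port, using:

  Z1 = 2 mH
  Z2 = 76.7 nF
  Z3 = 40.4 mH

Step 1 — Angular frequency: ω = 2π·f = 2π·4520 = 2.84e+04 rad/s.
Step 2 — Component impedances:
  Z1: Z = jωL = j·2.84e+04·0.002 = 0 + j56.8 Ω
  Z2: Z = 1/(jωC) = -j/(ω·C) = 0 - j459.1 Ω
  Z3: Z = jωL = j·2.84e+04·0.0404 = 0 + j1147 Ω
Step 3 — With the output port shorted to ground, the output series arm Z2 runs from the junction to ground; the shunt arm Z3 also runs from the junction to ground. They appear in parallel: Z3 || Z2 = 0 - j765.3 Ω.
Step 4 — Series with input arm Z1: Z_in = Z1 + (Z3 || Z2) = 0 - j708.5 Ω = 708.5∠-90.0° Ω.
Step 5 — Power factor: PF = cos(φ) = Re(Z)/|Z| = 0/708.5 = 0.
Step 6 — Type: Im(Z) = -708.5 ⇒ leading (phase φ = -90.0°).

PF = 0 (leading, φ = -90.0°)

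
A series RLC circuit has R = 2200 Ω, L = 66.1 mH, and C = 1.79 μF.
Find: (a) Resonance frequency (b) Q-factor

Step 1 — Resonance condition Im(Z)=0 gives ω₀ = 1/√(LC).
Step 2 — ω₀ = 1/√(0.0661·1.79e-06) = 2907 rad/s.
Step 3 — f₀ = ω₀/(2π) = 462.7 Hz.
Step 4 — Series Q: Q = ω₀L/R = 2907·0.0661/2200 = 0.08735.

(a) f₀ = 462.7 Hz  (b) Q = 0.08735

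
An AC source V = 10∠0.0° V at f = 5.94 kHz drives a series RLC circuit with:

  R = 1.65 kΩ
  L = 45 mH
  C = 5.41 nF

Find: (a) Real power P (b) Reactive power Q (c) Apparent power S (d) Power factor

Step 1 — Angular frequency: ω = 2π·f = 2π·5940 = 3.732e+04 rad/s.
Step 2 — Component impedances:
  R: Z = R = 1650 Ω
  L: Z = jωL = j·3.732e+04·0.045 = 0 + j1679 Ω
  C: Z = 1/(jωC) = -j/(ω·C) = 0 - j4953 Ω
Step 3 — Series combination: Z_total = R + L + C = 1650 - j3273 Ω = 3666∠-63.2° Ω.
Step 4 — Source phasor: V = 10∠0.0° V = 10 V.
Step 5 — Current: I = V / Z = 0.001228 + j0.002436 A = 0.002728∠63.2° A.
Step 6 — Complex power: S = V·I* = 0.01228 - j0.02436 VA.
Step 7 — Real power: P = Re(S) = 0.01228 W.
Step 8 — Reactive power: Q = Im(S) = -0.02436 VAR.
Step 9 — Apparent power: |S| = 0.02728 VA.
Step 10 — Power factor: PF = P/|S| = 0.4501 (leading).

(a) P = 0.01228 W  (b) Q = -0.02436 VAR  (c) S = 0.02728 VA  (d) PF = 0.4501 (leading)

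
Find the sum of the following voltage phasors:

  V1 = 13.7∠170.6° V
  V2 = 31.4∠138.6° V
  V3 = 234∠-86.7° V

Step 1 — Convert each phasor to rectangular form:
  V1 = 13.7·(cos(170.6°) + j·sin(170.6°)) = -13.52 + j2.238 V
  V2 = 31.4·(cos(138.6°) + j·sin(138.6°)) = -23.55 + j20.77 V
  V3 = 234·(cos(-86.7°) + j·sin(-86.7°)) = 13.47 - j233.6 V
Step 2 — Sum components: V_total = -23.6 - j210.6 V.
Step 3 — Convert to polar: |V_total| = 211.9 V, ∠V_total = -96.4°.

V_total = 211.9∠-96.4° V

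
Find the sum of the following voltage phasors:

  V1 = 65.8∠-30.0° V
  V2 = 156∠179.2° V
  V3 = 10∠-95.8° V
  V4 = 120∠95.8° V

Step 1 — Convert each phasor to rectangular form:
  V1 = 65.8·(cos(-30.0°) + j·sin(-30.0°)) = 56.98 - j32.9 V
  V2 = 156·(cos(179.2°) + j·sin(179.2°)) = -156 + j2.178 V
  V3 = 10·(cos(-95.8°) + j·sin(-95.8°)) = -1.011 - j9.949 V
  V4 = 120·(cos(95.8°) + j·sin(95.8°)) = -12.13 + j119.4 V
Step 2 — Sum components: V_total = -112.1 + j78.71 V.
Step 3 — Convert to polar: |V_total| = 137 V, ∠V_total = 144.9°.

V_total = 137∠144.9° V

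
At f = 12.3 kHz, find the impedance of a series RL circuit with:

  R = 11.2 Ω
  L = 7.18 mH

Step 1 — Angular frequency: ω = 2π·f = 2π·1.23e+04 = 7.728e+04 rad/s.
Step 2 — Component impedances:
  R: Z = R = 11.2 Ω
  L: Z = jωL = j·7.728e+04·0.00718 = 0 + j554.9 Ω
Step 3 — Series combination: Z_total = R + L = 11.2 + j554.9 Ω = 555∠88.8° Ω.

Z = 11.2 + j554.9 Ω = 555∠88.8° Ω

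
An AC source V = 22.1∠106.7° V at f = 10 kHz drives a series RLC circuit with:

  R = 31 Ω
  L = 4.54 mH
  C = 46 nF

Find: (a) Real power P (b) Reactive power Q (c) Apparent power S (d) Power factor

Step 1 — Angular frequency: ω = 2π·f = 2π·1e+04 = 6.283e+04 rad/s.
Step 2 — Component impedances:
  R: Z = R = 31 Ω
  L: Z = jωL = j·6.283e+04·0.00454 = 0 + j285.3 Ω
  C: Z = 1/(jωC) = -j/(ω·C) = 0 - j346 Ω
Step 3 — Series combination: Z_total = R + L + C = 31 - j60.73 Ω = 68.19∠-63.0° Ω.
Step 4 — Source phasor: V = 22.1∠106.7° V = -6.351 + j21.17 V.
Step 5 — Current: I = V / Z = -0.3188 + j0.05818 A = 0.3241∠169.7° A.
Step 6 — Complex power: S = V·I* = 3.256 - j6.38 VA.
Step 7 — Real power: P = Re(S) = 3.256 W.
Step 8 — Reactive power: Q = Im(S) = -6.38 VAR.
Step 9 — Apparent power: |S| = 7.163 VA.
Step 10 — Power factor: PF = P/|S| = 0.4546 (leading).

(a) P = 3.256 W  (b) Q = -6.38 VAR  (c) S = 7.163 VA  (d) PF = 0.4546 (leading)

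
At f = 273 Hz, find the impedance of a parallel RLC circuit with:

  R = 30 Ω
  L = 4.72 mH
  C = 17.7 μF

Step 1 — Angular frequency: ω = 2π·f = 2π·273 = 1715 rad/s.
Step 2 — Component impedances:
  R: Z = R = 30 Ω
  L: Z = jωL = j·1715·0.00472 = 0 + j8.096 Ω
  C: Z = 1/(jωC) = -j/(ω·C) = 0 - j32.94 Ω
Step 3 — Parallel combination: 1/Z_total = 1/R + 1/L + 1/C; Z_total = 3.405 + j9.516 Ω = 10.11∠70.3° Ω.

Z = 3.405 + j9.516 Ω = 10.11∠70.3° Ω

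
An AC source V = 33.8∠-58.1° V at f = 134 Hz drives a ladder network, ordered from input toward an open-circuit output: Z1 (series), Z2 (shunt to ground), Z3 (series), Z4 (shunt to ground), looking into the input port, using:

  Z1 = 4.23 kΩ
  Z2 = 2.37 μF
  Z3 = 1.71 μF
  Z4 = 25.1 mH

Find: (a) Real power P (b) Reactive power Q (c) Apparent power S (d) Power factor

Step 1 — Angular frequency: ω = 2π·f = 2π·134 = 841.9 rad/s.
Step 2 — Component impedances:
  Z1: Z = R = 4230 Ω
  Z2: Z = 1/(jωC) = -j/(ω·C) = 0 - j501.1 Ω
  Z3: Z = 1/(jωC) = -j/(ω·C) = 0 - j694.6 Ω
  Z4: Z = jωL = j·841.9·0.0251 = 0 + j21.13 Ω
Step 3 — Ladder network (open output): work backward from the far end, alternating series and parallel combinations. Z_in = 4230 - j287.3 Ω = 4240∠-3.9° Ω.
Step 4 — Source phasor: V = 33.8∠-58.1° V = 17.86 - j28.7 V.
Step 5 — Current: I = V / Z = 0.004662 - j0.006467 A = 0.007972∠-54.2° A.
Step 6 — Complex power: S = V·I* = 0.2688 - j0.01826 VA.
Step 7 — Real power: P = Re(S) = 0.2688 W.
Step 8 — Reactive power: Q = Im(S) = -0.01826 VAR.
Step 9 — Apparent power: |S| = 0.2695 VA.
Step 10 — Power factor: PF = P/|S| = 0.9977 (leading).

(a) P = 0.2688 W  (b) Q = -0.01826 VAR  (c) S = 0.2695 VA  (d) PF = 0.9977 (leading)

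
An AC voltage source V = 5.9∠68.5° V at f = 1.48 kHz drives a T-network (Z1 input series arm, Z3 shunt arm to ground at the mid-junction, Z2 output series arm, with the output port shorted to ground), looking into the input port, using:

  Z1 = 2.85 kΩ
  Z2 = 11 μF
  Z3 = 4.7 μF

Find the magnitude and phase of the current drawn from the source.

Step 1 — Angular frequency: ω = 2π·f = 2π·1480 = 9299 rad/s.
Step 2 — Component impedances:
  Z1: Z = R = 2850 Ω
  Z2: Z = 1/(jωC) = -j/(ω·C) = 0 - j9.776 Ω
  Z3: Z = 1/(jωC) = -j/(ω·C) = 0 - j22.88 Ω
Step 3 — With the output port shorted to ground, the output series arm Z2 runs from the junction to ground; the shunt arm Z3 also runs from the junction to ground. They appear in parallel: Z3 || Z2 = 0 - j6.849 Ω.
Step 4 — Series with input arm Z1: Z_in = Z1 + (Z3 || Z2) = 2850 - j6.849 Ω = 2850∠-0.1° Ω.
Step 5 — Source phasor: V = 5.9∠68.5° V = 2.162 + j5.489 V.
Step 6 — Ohm's law: I = V / Z_total = (2.162 + j5.489) / (2850 - j6.849) = 0.0007541 + j0.001928 A.
Step 7 — Convert to polar: |I| = 0.00207 A, ∠I = 68.6°.

I = 0.00207∠68.6° A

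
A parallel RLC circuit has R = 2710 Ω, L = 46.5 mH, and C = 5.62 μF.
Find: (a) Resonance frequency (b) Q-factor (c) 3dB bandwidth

Step 1 — Resonance: ω₀ = 1/√(LC) = 1/√(0.0465·5.62e-06) = 1956 rad/s.
Step 2 — f₀ = ω₀/(2π) = 311.3 Hz.
Step 3 — Parallel Q: Q = R/(ω₀L) = 2710/(1956·0.0465) = 29.79.
Step 4 — Bandwidth: Δω = ω₀/Q = 65.66 rad/s; BW = Δω/(2π) = 10.45 Hz.

(a) f₀ = 311.3 Hz  (b) Q = 29.79  (c) BW = 10.45 Hz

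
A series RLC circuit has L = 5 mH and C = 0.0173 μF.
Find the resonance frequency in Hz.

Step 1 — Resonance condition Im(Z)=0 gives ω₀ = 1/√(LC).
Step 2 — ω₀ = 1/√(0.005·1.73e-08) = 1.075e+05 rad/s.
Step 3 — f₀ = ω₀/(2π) = 1.711e+04 Hz.

f₀ = 1.711e+04 Hz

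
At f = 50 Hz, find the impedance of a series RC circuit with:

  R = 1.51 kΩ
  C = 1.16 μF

Step 1 — Angular frequency: ω = 2π·f = 2π·50 = 314.2 rad/s.
Step 2 — Component impedances:
  R: Z = R = 1510 Ω
  C: Z = 1/(jωC) = -j/(ω·C) = 0 - j2744 Ω
Step 3 — Series combination: Z_total = R + C = 1510 - j2744 Ω = 3132∠-61.2° Ω.

Z = 1510 - j2744 Ω = 3132∠-61.2° Ω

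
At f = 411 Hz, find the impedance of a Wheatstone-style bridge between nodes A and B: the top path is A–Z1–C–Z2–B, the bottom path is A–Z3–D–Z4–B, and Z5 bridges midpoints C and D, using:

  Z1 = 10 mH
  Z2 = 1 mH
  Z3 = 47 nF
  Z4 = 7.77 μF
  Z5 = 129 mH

Step 1 — Angular frequency: ω = 2π·f = 2π·411 = 2582 rad/s.
Step 2 — Component impedances:
  Z1: Z = jωL = j·2582·0.01 = 0 + j25.82 Ω
  Z2: Z = jωL = j·2582·0.001 = 0 + j2.582 Ω
  Z3: Z = 1/(jωC) = -j/(ω·C) = 0 - j8239 Ω
  Z4: Z = 1/(jωC) = -j/(ω·C) = 0 - j49.84 Ω
  Z5: Z = jωL = j·2582·0.129 = 0 + j333.1 Ω
Step 3 — Bridge requires nodal analysis (the Z5 bridge couples midpoints C and D, so the two paths cannot be reduced to a simple series/parallel combination). Setting node B to ground and injecting 1 A at node A, the 3-node admittance system at A, C, D solves to V_A = Z_AB = 0 + j28.48 Ω = 28.48∠90.0° Ω.

Z = 0 + j28.48 Ω = 28.48∠90.0° Ω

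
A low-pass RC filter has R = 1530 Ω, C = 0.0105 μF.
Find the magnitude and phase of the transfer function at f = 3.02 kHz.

Step 1 — Angular frequency: ω = 2π·3020 = 1.898e+04 rad/s.
Step 2 — Transfer function: H(jω) = 1/(1 + jωRC).
Step 3 — Denominator: 1 + jωRC = 1 + j·1.898e+04·1530·1.05e-08 = 1 + j0.3048.
Step 4 — H = 0.915 - j0.2789.
Step 5 — Magnitude: |H| = 0.9565 (-0.4 dB); phase: φ = -17.0°.

|H| = 0.9565 (-0.4 dB), φ = -17.0°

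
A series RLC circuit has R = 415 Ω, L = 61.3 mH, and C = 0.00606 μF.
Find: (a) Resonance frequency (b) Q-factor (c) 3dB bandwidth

Step 1 — Resonance condition Im(Z)=0 gives ω₀ = 1/√(LC).
Step 2 — ω₀ = 1/√(0.0613·6.06e-09) = 5.188e+04 rad/s.
Step 3 — f₀ = ω₀/(2π) = 8258 Hz.
Step 4 — Series Q: Q = ω₀L/R = 5.188e+04·0.0613/415 = 7.664.
Step 5 — 3dB bandwidth: Δω = ω₀/Q = 6770 rad/s; BW = Δω/(2π) = 1077 Hz.

(a) f₀ = 8258 Hz  (b) Q = 7.664  (c) BW = 1077 Hz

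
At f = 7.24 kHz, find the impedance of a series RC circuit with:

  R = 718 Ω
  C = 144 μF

Step 1 — Angular frequency: ω = 2π·f = 2π·7240 = 4.549e+04 rad/s.
Step 2 — Component impedances:
  R: Z = R = 718 Ω
  C: Z = 1/(jωC) = -j/(ω·C) = 0 - j0.1527 Ω
Step 3 — Series combination: Z_total = R + C = 718 - j0.1527 Ω = 718∠-0.0° Ω.

Z = 718 - j0.1527 Ω = 718∠-0.0° Ω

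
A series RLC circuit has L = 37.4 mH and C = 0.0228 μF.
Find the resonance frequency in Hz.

Step 1 — Resonance condition Im(Z)=0 gives ω₀ = 1/√(LC).
Step 2 — ω₀ = 1/√(0.0374·2.28e-08) = 3.424e+04 rad/s.
Step 3 — f₀ = ω₀/(2π) = 5450 Hz.

f₀ = 5450 Hz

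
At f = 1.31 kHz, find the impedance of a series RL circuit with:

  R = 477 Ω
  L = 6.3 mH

Step 1 — Angular frequency: ω = 2π·f = 2π·1310 = 8231 rad/s.
Step 2 — Component impedances:
  R: Z = R = 477 Ω
  L: Z = jωL = j·8231·0.0063 = 0 + j51.86 Ω
Step 3 — Series combination: Z_total = R + L = 477 + j51.86 Ω = 479.8∠6.2° Ω.

Z = 477 + j51.86 Ω = 479.8∠6.2° Ω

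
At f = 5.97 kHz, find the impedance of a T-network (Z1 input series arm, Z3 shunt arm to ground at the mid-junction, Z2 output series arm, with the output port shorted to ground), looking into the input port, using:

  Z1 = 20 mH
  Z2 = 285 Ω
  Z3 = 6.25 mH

Step 1 — Angular frequency: ω = 2π·f = 2π·5970 = 3.751e+04 rad/s.
Step 2 — Component impedances:
  Z1: Z = jωL = j·3.751e+04·0.02 = 0 + j750.2 Ω
  Z2: Z = R = 285 Ω
  Z3: Z = jωL = j·3.751e+04·0.00625 = 0 + j234.4 Ω
Step 3 — With the output port shorted to ground, the output series arm Z2 runs from the junction to ground; the shunt arm Z3 also runs from the junction to ground. They appear in parallel: Z3 || Z2 = 115 + j139.8 Ω.
Step 4 — Series with input arm Z1: Z_in = Z1 + (Z3 || Z2) = 115 + j890 Ω = 897.4∠82.6° Ω.

Z = 115 + j890 Ω = 897.4∠82.6° Ω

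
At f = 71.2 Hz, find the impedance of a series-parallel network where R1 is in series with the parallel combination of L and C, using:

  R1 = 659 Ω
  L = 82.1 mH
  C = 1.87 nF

Step 1 — Angular frequency: ω = 2π·f = 2π·71.2 = 447.4 rad/s.
Step 2 — Component impedances:
  R1: Z = R = 659 Ω
  L: Z = jωL = j·447.4·0.0821 = 0 + j36.73 Ω
  C: Z = 1/(jωC) = -j/(ω·C) = 0 - j1.195e+06 Ω
Step 3 — Parallel branch: L || C = 1/(1/L + 1/C) = 0 + j36.73 Ω.
Step 4 — Series with R1: Z_total = R1 + (L || C) = 659 + j36.73 Ω = 660∠3.2° Ω.

Z = 659 + j36.73 Ω = 660∠3.2° Ω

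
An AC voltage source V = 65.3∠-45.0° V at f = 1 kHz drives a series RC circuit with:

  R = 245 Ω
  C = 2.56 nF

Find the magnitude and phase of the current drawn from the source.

Step 1 — Angular frequency: ω = 2π·f = 2π·1000 = 6283 rad/s.
Step 2 — Component impedances:
  R: Z = R = 245 Ω
  C: Z = 1/(jωC) = -j/(ω·C) = 0 - j6.217e+04 Ω
Step 3 — Series combination: Z_total = R + C = 245 - j6.217e+04 Ω = 6.217e+04∠-89.8° Ω.
Step 4 — Source phasor: V = 65.3∠-45.0° V = 46.17 - j46.17 V.
Step 5 — Ohm's law: I = V / Z_total = (46.17 - j46.17) / (245 - j6.217e+04) = 0.0007456 + j0.0007398 A.
Step 6 — Convert to polar: |I| = 0.00105 A, ∠I = 44.8°.

I = 0.00105∠44.8° A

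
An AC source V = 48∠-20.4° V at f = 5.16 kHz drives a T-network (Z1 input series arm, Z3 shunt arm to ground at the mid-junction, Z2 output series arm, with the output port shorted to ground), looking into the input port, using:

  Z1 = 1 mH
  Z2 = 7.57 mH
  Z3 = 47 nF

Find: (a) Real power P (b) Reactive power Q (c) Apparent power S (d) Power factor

Step 1 — Angular frequency: ω = 2π·f = 2π·5160 = 3.242e+04 rad/s.
Step 2 — Component impedances:
  Z1: Z = jωL = j·3.242e+04·0.001 = 0 + j32.42 Ω
  Z2: Z = jωL = j·3.242e+04·0.00757 = 0 + j245.4 Ω
  Z3: Z = 1/(jωC) = -j/(ω·C) = 0 - j656.3 Ω
Step 3 — With the output port shorted to ground, the output series arm Z2 runs from the junction to ground; the shunt arm Z3 also runs from the junction to ground. They appear in parallel: Z3 || Z2 = 0 + j392 Ω.
Step 4 — Series with input arm Z1: Z_in = Z1 + (Z3 || Z2) = 0 + j424.5 Ω = 424.5∠90.0° Ω.
Step 5 — Source phasor: V = 48∠-20.4° V = 44.99 - j16.73 V.
Step 6 — Current: I = V / Z = -0.03942 - j0.106 A = 0.1131∠-110.4° A.
Step 7 — Complex power: S = V·I* = 0 + j5.428 VA.
Step 8 — Real power: P = Re(S) = 0 W.
Step 9 — Reactive power: Q = Im(S) = 5.428 VAR.
Step 10 — Apparent power: |S| = 5.428 VA.
Step 11 — Power factor: PF = P/|S| = 0 (lagging).

(a) P = 0 W  (b) Q = 5.428 VAR  (c) S = 5.428 VA  (d) PF = 0 (lagging)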